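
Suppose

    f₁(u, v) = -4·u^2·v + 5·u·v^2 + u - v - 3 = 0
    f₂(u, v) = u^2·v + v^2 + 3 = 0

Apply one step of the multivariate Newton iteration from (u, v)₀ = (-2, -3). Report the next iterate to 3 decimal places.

At (-2, -3): F = (-44.000, 0.000).
Jacobian J = [[-8·u·v + 5·v^2 + 1, -4·u^2 + 10·u·v - 1], [2·u·v, u^2 + 2·v]].
At the point, J = [[-2.000, 43.000], [12.000, -2.000]] (det J = -512.000).
Solving J·Δ = −F gives Δ = (0.172, 1.031).
Then the next iterate is (u, v)₁ = (-1.828, -1.969).

(-1.828, -1.969)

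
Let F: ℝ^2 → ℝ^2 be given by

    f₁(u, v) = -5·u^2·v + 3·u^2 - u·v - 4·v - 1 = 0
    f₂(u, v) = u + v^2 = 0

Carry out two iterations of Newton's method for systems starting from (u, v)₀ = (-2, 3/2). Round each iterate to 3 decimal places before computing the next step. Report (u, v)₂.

(-0.370, 0.731)

At (-2, 3/2): F = (-22.000, 0.250).
Jacobian J = [[-10·u·v + 6·u - v, -5·u^2 - u - 4], [1, 2·v]].
At the point, J = [[16.500, -22.000], [1.000, 3.000]] (det J = 71.500).
Solving J·Δ = −F gives Δ = (0.846, -0.365).
Then the next iterate is (u, v)₁ = (-1.154, 1.135).
Round to (-1.154, 1.135) and repeat: F = (-7.79255, 0.13423), J = [[5.03890, -9.50458], [1.000, 2.270]].
Δ = (0.784, -0.404), so (u, v)₂ = (-0.370, 0.731).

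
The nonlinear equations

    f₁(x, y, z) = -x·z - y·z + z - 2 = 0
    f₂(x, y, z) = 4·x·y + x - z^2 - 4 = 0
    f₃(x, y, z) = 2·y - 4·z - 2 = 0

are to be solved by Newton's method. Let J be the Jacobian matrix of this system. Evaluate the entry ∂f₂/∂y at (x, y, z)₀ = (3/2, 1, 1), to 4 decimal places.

∂f₂/∂y = 4·x.
At (3/2, 1, 1) this is 6.0000.

6.0000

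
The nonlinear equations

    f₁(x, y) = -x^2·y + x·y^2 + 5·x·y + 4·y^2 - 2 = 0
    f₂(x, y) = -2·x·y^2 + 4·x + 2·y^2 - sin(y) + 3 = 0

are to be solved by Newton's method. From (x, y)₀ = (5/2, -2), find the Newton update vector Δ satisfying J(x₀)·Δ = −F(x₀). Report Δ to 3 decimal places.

(6.153, 1.828)

At (5/2, -2): F = (11.500, 1.90930).
Jacobian J = [[-2·x·y + y^2 + 5·y, -x^2 + 2·x·y + 5·x + 8·y], [-2·y^2 + 4, -4·x·y + 4·y - cos(y)]].
At the point, J = [[4.000, -19.750], [-4.000, 12.41615]] (det J = -29.33541).
Solving J·Δ = −F gives Δ = (6.153, 1.828).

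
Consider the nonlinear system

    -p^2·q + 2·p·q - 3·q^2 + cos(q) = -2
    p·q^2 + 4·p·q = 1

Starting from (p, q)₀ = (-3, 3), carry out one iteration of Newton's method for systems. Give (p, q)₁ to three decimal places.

(-2.639, 1.119)

At (-3, 3): F = (-70.98999, -64.000).
Jacobian J = [[-2·p·q + 2·q, -p^2 + 2·p - 6·q - sin(q)], [q^2 + 4·q, 2·p·q + 4·p]].
At the point, J = [[24.000, -33.14112], [21.000, -30.000]] (det J = -24.03648).
Solving J·Δ = −F gives Δ = (0.361, -1.881).
Then the next iterate is (p, q)₁ = (-2.639, 1.119).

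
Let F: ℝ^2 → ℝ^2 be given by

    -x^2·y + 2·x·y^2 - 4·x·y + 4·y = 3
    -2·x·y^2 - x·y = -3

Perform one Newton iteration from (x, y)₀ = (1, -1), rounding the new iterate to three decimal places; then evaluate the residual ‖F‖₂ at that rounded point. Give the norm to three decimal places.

3.311

At (1, -1): F = (0.000, 2.000).
Jacobian J = [[-2·x·y + 2·y^2 - 4·y, -x^2 + 4·x·y - 4·x + 4], [-2·y^2 - y, -4·x·y - x]].
At the point, J = [[8.000, -5.000], [-1.000, 3.000]] (det J = 19.000).
Solving J·Δ = −F gives Δ = (-0.526, -0.842).
Then the next iterate is (x, y)₁ = (0.474, -1.842).
Re-evaluating at (0.474, -1.842): F = (-3.24518, 0.65658), so ‖F‖₂ = 3.311.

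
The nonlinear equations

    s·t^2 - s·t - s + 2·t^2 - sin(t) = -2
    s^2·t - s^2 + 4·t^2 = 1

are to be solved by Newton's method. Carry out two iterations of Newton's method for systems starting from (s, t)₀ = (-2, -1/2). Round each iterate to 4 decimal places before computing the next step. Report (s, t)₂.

At (-2, -1/2): F = (3.479426, -6.0000).
Jacobian J = [[t^2 - t - 1, 2·s·t - s + 4·t - cos(t)], [2·s·t - 2·s, s^2 + 8·t]].
At the point, J = [[-0.2500, 1.122417], [6.0000, 0.0000]] (det J = -6.734505).
Solving J·Δ = −F gives Δ = (1.0000, -2.8772).
Then the next iterate is (s, t)₁ = (-1.0000, -3.3772).
Round to (-1.0000, -3.3772) and repeat: F = (10.794846, 40.244719), J = [[13.782680, -4.782027], [8.7544, -26.0176]].
Δ = (-0.2791, 1.4529), so (s, t)₂ = (-1.2791, -1.9243).

(-1.2791, -1.9243)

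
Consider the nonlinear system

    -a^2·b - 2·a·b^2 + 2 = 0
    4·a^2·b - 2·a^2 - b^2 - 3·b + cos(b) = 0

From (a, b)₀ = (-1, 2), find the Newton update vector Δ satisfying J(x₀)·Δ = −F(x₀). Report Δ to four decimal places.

(0.0036, -1.1408)

At (-1, 2): F = (8.0000, -4.416147).
Jacobian J = [[-2·a·b - 2·b^2, -a^2 - 4·a·b], [8·a·b - 4·a, 4·a^2 - 2·b - sin(b) - 3]].
At the point, J = [[-4.0000, 7.0000], [-12.0000, -3.909297]] (det J = 99.637190).
Solving J·Δ = −F gives Δ = (0.0036, -1.1408).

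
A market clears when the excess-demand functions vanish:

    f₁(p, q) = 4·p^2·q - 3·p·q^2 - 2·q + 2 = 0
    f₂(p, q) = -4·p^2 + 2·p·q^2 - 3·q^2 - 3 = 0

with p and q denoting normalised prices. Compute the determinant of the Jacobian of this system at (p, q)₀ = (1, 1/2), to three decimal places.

-10.750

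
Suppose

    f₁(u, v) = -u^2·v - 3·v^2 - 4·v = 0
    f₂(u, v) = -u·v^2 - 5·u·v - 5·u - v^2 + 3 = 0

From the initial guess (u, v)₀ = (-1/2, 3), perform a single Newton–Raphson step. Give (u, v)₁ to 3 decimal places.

(-0.177, 1.257)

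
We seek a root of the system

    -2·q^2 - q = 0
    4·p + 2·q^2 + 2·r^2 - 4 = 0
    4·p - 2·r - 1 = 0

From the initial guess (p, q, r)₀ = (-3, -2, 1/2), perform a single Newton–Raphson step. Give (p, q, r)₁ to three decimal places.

At (-3, -2, 1/2): F = (-6.000, -7.500, -14.000).
Jacobian J = [[0, -4·q - 1, 0], [4, 4·q, 4·r], [4, 0, -2]].
At the point, J = [[0.000, 7.000, 0.000], [4.000, -8.000, 2.000], [4.000, 0.000, -2.000]] (det J = 112.000).
Solving J·Δ = −F gives Δ = (3.545, 0.857, 0.089).
Then the next iterate is (p, q, r)₁ = (0.545, -1.143, 0.589).

(0.545, -1.143, 0.589)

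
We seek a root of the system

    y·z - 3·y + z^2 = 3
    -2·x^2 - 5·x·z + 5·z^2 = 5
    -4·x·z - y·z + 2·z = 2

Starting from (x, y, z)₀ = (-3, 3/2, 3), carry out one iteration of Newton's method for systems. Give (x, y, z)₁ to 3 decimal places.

(7.333, -31.333, 2.200)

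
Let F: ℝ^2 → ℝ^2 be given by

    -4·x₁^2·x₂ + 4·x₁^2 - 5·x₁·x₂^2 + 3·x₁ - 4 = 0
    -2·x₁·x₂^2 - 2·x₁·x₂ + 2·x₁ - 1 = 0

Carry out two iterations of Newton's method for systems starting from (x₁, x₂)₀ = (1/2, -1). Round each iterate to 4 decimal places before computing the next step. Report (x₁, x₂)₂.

(-0.2286, 1.8714)

At (1/2, -1): F = (-3.0000, 0.0000).
Jacobian J = [[-8·x₁·x₂ + 8·x₁ - 5·x₂^2 + 3, -4·x₁^2 - 10·x₁·x₂], [-2·x₂^2 - 2·x₂ + 2, -4·x₁·x₂ - 2·x₁]].
At the point, J = [[6.0000, 4.0000], [2.0000, 1.0000]] (det J = -2.0000).
Solving J·Δ = −F gives Δ = (-1.5000, 3.0000).
Then the next iterate is (x₁, x₂)₁ = (-1.0000, 2.0000).
Round to (-1.0000, 2.0000) and repeat: F = (9.0000, 9.0000), J = [[-9.0000, 16.0000], [-10.0000, 10.0000]].
Δ = (0.7714, -0.1286), so (x₁, x₂)₂ = (-0.2286, 1.8714).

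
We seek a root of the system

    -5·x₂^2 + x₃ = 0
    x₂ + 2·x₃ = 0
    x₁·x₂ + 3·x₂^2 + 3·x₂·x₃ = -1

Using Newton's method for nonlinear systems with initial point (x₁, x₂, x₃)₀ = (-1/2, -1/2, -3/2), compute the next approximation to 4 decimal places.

(-0.4722, -0.2778, 0.1389)

At (-1/2, -1/2, -3/2): F = (-2.7500, -3.5000, 4.2500).
Jacobian J = [[0, -10·x₂, 1], [0, 1, 2], [x₂, x₁ + 6·x₂ + 3·x₃, 3·x₂]].
At the point, J = [[0.0000, 5.0000, 1.0000], [0.0000, 1.0000, 2.0000], [-0.5000, -8.0000, -1.5000]] (det J = -4.5000).
Solving J·Δ = −F gives Δ = (0.0278, 0.2222, 1.6389).
Then the next iterate is (x₁, x₂, x₃)₁ = (-0.4722, -0.2778, 0.1389).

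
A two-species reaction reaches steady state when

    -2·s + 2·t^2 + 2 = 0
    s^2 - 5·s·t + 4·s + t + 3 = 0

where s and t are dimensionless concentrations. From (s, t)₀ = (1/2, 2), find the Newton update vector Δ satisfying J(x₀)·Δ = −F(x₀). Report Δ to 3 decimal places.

At (1/2, 2): F = (9.000, 2.250).
Jacobian J = [[-2, 4·t], [2·s - 5·t + 4, -5·s + 1]].
At the point, J = [[-2.000, 8.000], [-5.000, -1.500]] (det J = 43.000).
Solving J·Δ = −F gives Δ = (0.733, -0.942).

(0.733, -0.942)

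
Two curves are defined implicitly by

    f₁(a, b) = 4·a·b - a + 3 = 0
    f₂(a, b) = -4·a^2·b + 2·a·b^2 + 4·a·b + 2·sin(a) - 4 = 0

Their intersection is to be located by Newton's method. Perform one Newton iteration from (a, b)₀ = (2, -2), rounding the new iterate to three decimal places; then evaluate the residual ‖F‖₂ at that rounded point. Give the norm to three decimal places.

258.517

At (2, -2): F = (-15.000, 29.81859).
Jacobian J = [[4·b - 1, 4·a], [-8·a·b + 2·b^2 + 4·b + 2·cos(a), -4·a^2 + 4·a·b + 4·a]].
At the point, J = [[-9.000, 8.000], [31.16771, -24.000]] (det J = -33.34165).
Solving J·Δ = −F gives Δ = (3.643, 5.973).
Then the next iterate is (a, b)₁ = (5.643, 3.973).
Re-evaluating at (5.643, 3.973): F = (87.03556, -243.42577), so ‖F‖₂ = 258.517.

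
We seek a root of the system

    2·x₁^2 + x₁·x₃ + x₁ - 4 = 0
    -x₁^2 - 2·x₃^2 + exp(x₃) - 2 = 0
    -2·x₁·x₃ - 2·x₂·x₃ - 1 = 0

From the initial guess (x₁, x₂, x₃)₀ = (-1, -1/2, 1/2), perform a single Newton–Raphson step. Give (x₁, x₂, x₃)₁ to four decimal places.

At (-1, -1/2, 1/2): F = (-3.5000, -1.851279, 0.5000).
Jacobian J = [[4·x₁ + x₃ + 1, 0, x₁], [-2·x₁, 0, -4·x₃ + exp(x₃)], [-2·x₃, -2·x₃, -2·x₁ - 2·x₂]].
At the point, J = [[-2.5000, 0.0000, -1.0000], [2.0000, 0.0000, -0.351279], [-1.0000, -1.0000, 3.0000]] (det J = 2.878197).
Solving J·Δ = −F gives Δ = (0.2160, -11.8363, -4.0401).
Then the next iterate is (x₁, x₂, x₃)₁ = (-0.7840, -12.3363, -3.5401).

(-0.7840, -12.3363, -3.5401)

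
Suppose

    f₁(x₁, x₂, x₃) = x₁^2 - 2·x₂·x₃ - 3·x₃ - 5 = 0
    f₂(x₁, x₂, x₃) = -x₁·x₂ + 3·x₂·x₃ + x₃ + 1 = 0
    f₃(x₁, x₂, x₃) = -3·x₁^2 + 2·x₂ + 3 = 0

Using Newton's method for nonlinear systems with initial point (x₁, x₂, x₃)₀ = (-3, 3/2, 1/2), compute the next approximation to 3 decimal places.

At (-3, 3/2, 1/2): F = (1.000, 8.250, -21.000).
Jacobian J = [[2·x₁, -2·x₃, -2·x₂ - 3], [-x₂, -x₁ + 3·x₃, 3·x₂ + 1], [-6·x₁, 2, 0]].
At the point, J = [[-6.000, -1.000, -6.000], [-1.500, 4.500, 5.500], [18.000, 2.000, 0.000]] (det J = 471.000).
Solving J·Δ = −F gives Δ = (1.192, -0.229, -0.987).
Then the next iterate is (x₁, x₂, x₃)₁ = (-1.808, 1.271, -0.487).

(-1.808, 1.271, -0.487)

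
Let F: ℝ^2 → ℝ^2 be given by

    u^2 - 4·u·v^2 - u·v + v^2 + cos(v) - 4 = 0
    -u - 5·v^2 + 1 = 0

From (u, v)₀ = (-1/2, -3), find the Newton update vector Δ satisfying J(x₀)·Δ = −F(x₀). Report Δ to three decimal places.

At (-1/2, -3): F = (20.76001, -43.500).
Jacobian J = [[2·u - 4·v^2 - v, -8·u·v - u + 2·v - sin(v)], [-1, -10·v]].
At the point, J = [[-34.000, -17.35888], [-1.000, 30.000]] (det J = -1037.35888).
Solving J·Δ = −F gives Δ = (-0.128, 1.446).

(-0.128, 1.446)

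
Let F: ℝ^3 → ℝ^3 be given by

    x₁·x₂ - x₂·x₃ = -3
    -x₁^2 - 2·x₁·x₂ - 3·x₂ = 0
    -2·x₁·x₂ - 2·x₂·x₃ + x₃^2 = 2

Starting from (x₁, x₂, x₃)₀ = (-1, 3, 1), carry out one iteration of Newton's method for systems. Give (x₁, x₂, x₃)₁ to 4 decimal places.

At (-1, 3, 1): F = (-3.0000, -4.0000, -1.0000).
Jacobian J = [[x₂, x₁ - x₃, -x₂], [-2·x₁ - 2·x₂, -2·x₁ - 3, 0], [-2·x₂, -2·x₁ - 2·x₃, -2·x₂ + 2·x₃]].
At the point, J = [[3.0000, -2.0000, -3.0000], [-4.0000, -1.0000, 0.0000], [-6.0000, 0.0000, -4.0000]] (det J = 62.0000).
Solving J·Δ = −F gives Δ = (-0.3710, -2.5161, 0.3065).
Then the next iterate is (x₁, x₂, x₃)₁ = (-1.3710, 0.4839, 1.3065).

(-1.3710, 0.4839, 1.3065)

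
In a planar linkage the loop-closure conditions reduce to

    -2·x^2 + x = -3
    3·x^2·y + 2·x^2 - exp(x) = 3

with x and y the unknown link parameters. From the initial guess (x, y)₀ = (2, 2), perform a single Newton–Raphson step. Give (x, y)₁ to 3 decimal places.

At (2, 2): F = (-3.000, 21.61094).
Jacobian J = [[-4·x + 1, 0], [6·x·y + 4·x - exp(x), 3·x^2]].
At the point, J = [[-7.000, 0.000], [24.61094, 12.000]] (det J = -84.000).
Solving J·Δ = −F gives Δ = (-0.429, -0.922).
Then the next iterate is (x, y)₁ = (1.571, 1.078).

(1.571, 1.078)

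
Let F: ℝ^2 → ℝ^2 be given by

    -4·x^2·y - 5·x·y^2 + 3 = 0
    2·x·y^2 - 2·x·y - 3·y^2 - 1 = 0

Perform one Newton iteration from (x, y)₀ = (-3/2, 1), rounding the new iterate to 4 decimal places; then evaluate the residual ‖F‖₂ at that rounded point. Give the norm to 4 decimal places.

At (-3/2, 1): F = (1.5000, -4.0000).
Jacobian J = [[-8·x·y - 5·y^2, -4·x^2 - 10·x·y], [2·y^2 - 2·y, 4·x·y - 2·x - 6·y]].
At the point, J = [[7.0000, 6.0000], [0.0000, -9.0000]] (det J = -63.0000).
Solving J·Δ = −F gives Δ = (0.1667, -0.4444).
Then the next iterate is (x, y)₁ = (-1.3333, 0.5556).
Re-evaluating at (-1.3333, 0.5556): F = (1.107155, -1.267668), so ‖F‖₂ = 1.6831.

1.6831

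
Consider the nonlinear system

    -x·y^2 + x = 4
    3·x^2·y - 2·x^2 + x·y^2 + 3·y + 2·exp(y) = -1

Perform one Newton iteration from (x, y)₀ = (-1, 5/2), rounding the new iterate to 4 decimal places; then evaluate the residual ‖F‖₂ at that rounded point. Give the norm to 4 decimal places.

At (-1, 5/2): F = (1.2500, 32.114988).
Jacobian J = [[-y^2 + 1, -2·x·y], [6·x·y - 4·x + y^2, 3·x^2 + 2·x·y + 2·exp(y) + 3]].
At the point, J = [[-5.2500, 5.0000], [-4.7500, 25.364988]] (det J = -109.416187).
Solving J·Δ = −F gives Δ = (-1.1778, -1.4867).
Then the next iterate is (x, y)₁ = (-2.1778, 1.0133).
Re-evaluating at (-2.1778, 1.0133): F = (-3.941685, 12.245189), so ‖F‖₂ = 12.8640.

12.8640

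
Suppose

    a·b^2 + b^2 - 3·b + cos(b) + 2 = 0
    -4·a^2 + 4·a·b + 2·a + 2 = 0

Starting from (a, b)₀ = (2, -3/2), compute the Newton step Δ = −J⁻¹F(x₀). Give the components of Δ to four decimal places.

(-0.6706, 1.0736)

At (2, -3/2): F = (13.320737, -22.0000).
Jacobian J = [[b^2, 2·a·b + 2·b - sin(b) - 3], [-8·a + 4·b + 2, 4·a]].
At the point, J = [[2.2500, -11.002505], [-20.0000, 8.0000]] (det J = -202.050100).
Solving J·Δ = −F gives Δ = (-0.6706, 1.0736).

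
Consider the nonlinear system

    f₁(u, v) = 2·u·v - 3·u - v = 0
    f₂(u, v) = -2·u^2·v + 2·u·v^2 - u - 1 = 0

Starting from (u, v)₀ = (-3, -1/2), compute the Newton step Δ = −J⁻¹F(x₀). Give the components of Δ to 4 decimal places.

(33.4000, -17.3000)

At (-3, -1/2): F = (12.5000, 9.5000).
Jacobian J = [[2·v - 3, 2·u - 1], [-4·u·v + 2·v^2 - 1, -2·u^2 + 4·u·v]].
At the point, J = [[-4.0000, -7.0000], [-6.5000, -12.0000]] (det J = 2.5000).
Solving J·Δ = −F gives Δ = (33.4000, -17.3000).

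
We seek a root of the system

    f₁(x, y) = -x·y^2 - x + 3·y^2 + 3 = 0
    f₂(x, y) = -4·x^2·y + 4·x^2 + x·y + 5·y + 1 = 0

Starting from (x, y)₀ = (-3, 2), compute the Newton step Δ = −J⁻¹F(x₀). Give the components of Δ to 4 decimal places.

(-0.6079, -1.3767)

At (-3, 2): F = (30.0000, -31.0000).
Jacobian J = [[-y^2 - 1, -2·x·y + 6·y], [-8·x·y + 8·x + y, -4·x^2 + x + 5]].
At the point, J = [[-5.0000, 24.0000], [26.0000, -34.0000]] (det J = -454.0000).
Solving J·Δ = −F gives Δ = (-0.6079, -1.3767).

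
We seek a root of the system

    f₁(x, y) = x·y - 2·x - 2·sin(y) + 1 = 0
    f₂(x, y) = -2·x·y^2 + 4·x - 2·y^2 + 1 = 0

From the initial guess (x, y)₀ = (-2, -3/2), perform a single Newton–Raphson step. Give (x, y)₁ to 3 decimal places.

(1.278, -2.190)

At (-2, -3/2): F = (9.99499, -2.500).
Jacobian J = [[y - 2, x - 2·cos(y)], [-2·y^2 + 4, -4·x·y - 4·y]].
At the point, J = [[-3.500, -2.14147], [-0.500, -6.000]] (det J = 19.92926).
Solving J·Δ = −F gives Δ = (3.278, -0.690).
Then the next iterate is (x, y)₁ = (1.278, -2.190).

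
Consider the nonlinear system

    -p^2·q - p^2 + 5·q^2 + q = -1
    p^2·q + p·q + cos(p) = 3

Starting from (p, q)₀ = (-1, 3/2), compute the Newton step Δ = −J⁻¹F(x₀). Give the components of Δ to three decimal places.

At (-1, 3/2): F = (11.250, -2.45970).
Jacobian J = [[-2·p·q - 2·p, -p^2 + 10·q + 1], [2·p·q + q - sin(p), p^2 + p]].
At the point, J = [[5.000, 15.000], [-0.65853, 0.000]] (det J = 9.87794).
Solving J·Δ = −F gives Δ = (-3.735, 0.495).

(-3.735, 0.495)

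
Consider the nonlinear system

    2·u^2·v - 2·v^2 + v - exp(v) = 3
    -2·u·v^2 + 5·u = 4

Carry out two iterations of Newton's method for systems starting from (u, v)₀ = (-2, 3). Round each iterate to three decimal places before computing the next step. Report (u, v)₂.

At (-2, 3): F = (-14.08554, 22.000).
Jacobian J = [[4·u·v, 2·u^2 - 4·v - exp(v) + 1], [-2·v^2 + 5, -4·u·v]].
At the point, J = [[-24.000, -23.08554], [-13.000, 24.000]] (det J = -876.11198).
Solving J·Δ = −F gives Δ = (0.194, -0.812).
Then the next iterate is (u, v)₁ = (-1.806, 2.188).
Round to (-1.806, 2.188) and repeat: F = (-5.03113, 4.26189), J = [[-15.80611, -10.14609], [-4.57469, 15.80611]].
Δ = (-0.122, -0.305), so (u, v)₂ = (-1.928, 1.883).

(-1.928, 1.883)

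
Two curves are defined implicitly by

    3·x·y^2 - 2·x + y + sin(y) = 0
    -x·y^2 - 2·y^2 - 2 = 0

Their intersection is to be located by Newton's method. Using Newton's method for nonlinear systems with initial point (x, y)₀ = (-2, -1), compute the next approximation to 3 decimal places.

(-4.000, -0.569)

At (-2, -1): F = (-3.84147, -2.000).
Jacobian J = [[3·y^2 - 2, 6·x·y + cos(y) + 1], [-y^2, -2·x·y - 4·y]].
At the point, J = [[1.000, 13.54030], [-1.000, 0.000]] (det J = 13.54030).
Solving J·Δ = −F gives Δ = (-2.000, 0.431).
Then the next iterate is (x, y)₁ = (-4.000, -0.569).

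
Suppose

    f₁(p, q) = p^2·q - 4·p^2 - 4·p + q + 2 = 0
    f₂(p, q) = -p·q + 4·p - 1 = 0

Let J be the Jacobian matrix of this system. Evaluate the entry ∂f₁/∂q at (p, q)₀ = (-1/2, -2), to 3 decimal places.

1.250

∂f₁/∂q = p^2 + 1.
At (-1/2, -2) this is 1.250.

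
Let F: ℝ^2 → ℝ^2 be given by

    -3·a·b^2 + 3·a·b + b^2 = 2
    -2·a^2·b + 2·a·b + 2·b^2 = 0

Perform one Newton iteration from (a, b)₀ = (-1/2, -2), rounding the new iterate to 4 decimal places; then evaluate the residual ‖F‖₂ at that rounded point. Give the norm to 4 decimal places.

2.5067

At (-1/2, -2): F = (11.0000, 11.0000).
Jacobian J = [[-3·b^2 + 3·b, -6·a·b + 3·a + 2·b], [-4·a·b + 2·b, -2·a^2 + 2·a + 4·b]].
At the point, J = [[-18.0000, -11.5000], [-8.0000, -9.5000]] (det J = 79.0000).
Solving J·Δ = −F gives Δ = (-0.2785, 1.3924).
Then the next iterate is (a, b)₁ = (-0.7785, -0.6076).
Re-evaluating at (-0.7785, -0.6076): F = (0.650442, 2.420876), so ‖F‖₂ = 2.5067.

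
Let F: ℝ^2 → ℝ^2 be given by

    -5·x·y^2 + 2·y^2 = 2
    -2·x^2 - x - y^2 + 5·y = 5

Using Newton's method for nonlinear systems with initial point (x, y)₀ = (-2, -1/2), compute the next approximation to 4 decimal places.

At (-2, -1/2): F = (1.0000, -13.7500).
Jacobian J = [[-5·y^2, -10·x·y + 4·y], [-4·x - 1, -2·y + 5]].
At the point, J = [[-1.2500, -12.0000], [7.0000, 6.0000]] (det J = 76.5000).
Solving J·Δ = −F gives Δ = (2.0784, -0.1332).
Then the next iterate is (x, y)₁ = (0.0784, -0.6332).

(0.0784, -0.6332)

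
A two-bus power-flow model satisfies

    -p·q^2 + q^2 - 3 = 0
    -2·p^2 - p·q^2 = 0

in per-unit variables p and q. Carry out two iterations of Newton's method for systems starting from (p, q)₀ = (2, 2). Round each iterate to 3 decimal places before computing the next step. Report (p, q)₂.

(2.423, -4.317)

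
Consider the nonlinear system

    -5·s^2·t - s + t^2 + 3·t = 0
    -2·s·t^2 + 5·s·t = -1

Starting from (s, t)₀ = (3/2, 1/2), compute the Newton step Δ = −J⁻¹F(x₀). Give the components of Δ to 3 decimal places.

(0.203, -0.979)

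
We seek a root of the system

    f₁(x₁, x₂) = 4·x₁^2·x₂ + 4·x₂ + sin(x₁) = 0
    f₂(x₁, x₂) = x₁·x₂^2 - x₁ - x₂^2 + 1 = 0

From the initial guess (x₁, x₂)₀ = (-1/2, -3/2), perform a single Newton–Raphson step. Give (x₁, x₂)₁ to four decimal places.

(0.5742, -1.3817)

At (-1/2, -3/2): F = (-7.979426, -1.8750).
Jacobian J = [[8·x₁·x₂ + cos(x₁), 4·x₁^2 + 4], [x₂^2 - 1, 2·x₁·x₂ - 2·x₂]].
At the point, J = [[6.877583, 5.0000], [1.2500, 4.5000]] (det J = 24.699122).
Solving J·Δ = −F gives Δ = (1.0742, 0.1183).
Then the next iterate is (x₁, x₂)₁ = (0.5742, -1.3817).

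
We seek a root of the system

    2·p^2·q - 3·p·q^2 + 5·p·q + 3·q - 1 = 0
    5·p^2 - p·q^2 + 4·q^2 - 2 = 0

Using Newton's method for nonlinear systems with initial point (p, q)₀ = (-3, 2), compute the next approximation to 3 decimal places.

(-0.620, 2.354)

At (-3, 2): F = (47.000, 71.000).
Jacobian J = [[4·p·q - 3·q^2 + 5·q, 2·p^2 - 6·p·q + 5·p + 3], [10·p - q^2, -2·p·q + 8·q]].
At the point, J = [[-26.000, 42.000], [-34.000, 28.000]] (det J = 700.000).
Solving J·Δ = −F gives Δ = (2.380, 0.354).
Then the next iterate is (p, q)₁ = (-0.620, 2.354).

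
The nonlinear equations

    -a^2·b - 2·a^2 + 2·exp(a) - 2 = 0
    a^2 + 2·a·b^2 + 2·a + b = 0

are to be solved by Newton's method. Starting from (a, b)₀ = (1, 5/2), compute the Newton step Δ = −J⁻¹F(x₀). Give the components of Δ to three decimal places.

At (1, 5/2): F = (-1.06344, 18.000).
Jacobian J = [[-2·a·b - 4·a + 2·exp(a), -a^2], [2·a + 2·b^2 + 2, 4·a·b + 1]].
At the point, J = [[-3.56344, -1.000], [16.500, 11.000]] (det J = -22.69780).
Solving J·Δ = −F gives Δ = (0.278, -2.053).

(0.278, -2.053)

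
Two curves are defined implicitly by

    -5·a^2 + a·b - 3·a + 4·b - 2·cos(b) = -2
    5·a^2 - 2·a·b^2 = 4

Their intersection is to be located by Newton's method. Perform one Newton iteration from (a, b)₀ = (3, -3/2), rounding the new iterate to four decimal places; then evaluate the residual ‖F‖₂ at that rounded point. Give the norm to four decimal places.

At (3, -3/2): F = (-62.641474, 27.5000).
Jacobian J = [[-10·a + b - 3, a + 2·sin(b) + 4], [10·a - 2·b^2, -4·a·b]].
At the point, J = [[-34.5000, 5.005010], [25.5000, 18.0000]] (det J = -748.627756).
Solving J·Δ = −F gives Δ = (-1.6900, 0.8664).
Then the next iterate is (a, b)₁ = (1.3100, -0.6336).
Re-evaluating at (1.3100, -0.6336): F = (-15.486719, 3.528704), so ‖F‖₂ = 15.8836.

15.8836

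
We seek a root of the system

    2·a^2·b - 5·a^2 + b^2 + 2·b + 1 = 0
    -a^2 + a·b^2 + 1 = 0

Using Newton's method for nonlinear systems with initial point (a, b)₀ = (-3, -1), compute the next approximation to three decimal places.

(-1.571, -0.833)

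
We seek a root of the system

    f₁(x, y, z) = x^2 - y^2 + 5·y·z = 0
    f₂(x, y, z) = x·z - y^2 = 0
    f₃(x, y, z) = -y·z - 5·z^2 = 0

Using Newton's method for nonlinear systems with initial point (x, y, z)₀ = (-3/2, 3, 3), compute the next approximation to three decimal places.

(-0.750, 1.500, 1.500)

At (-3/2, 3, 3): F = (38.250, -13.500, -54.000).
Jacobian J = [[2·x, -2·y + 5·z, 5·y], [z, -2·y, x], [0, -z, -y - 10·z]].
At the point, J = [[-3.000, 9.000, 15.000], [3.000, -6.000, -1.500], [0.000, -3.000, -33.000]] (det J = 175.500).
Solving J·Δ = −F gives Δ = (0.750, -1.500, -1.500).
Then the next iterate is (x, y, z)₁ = (-0.750, 1.500, 1.500).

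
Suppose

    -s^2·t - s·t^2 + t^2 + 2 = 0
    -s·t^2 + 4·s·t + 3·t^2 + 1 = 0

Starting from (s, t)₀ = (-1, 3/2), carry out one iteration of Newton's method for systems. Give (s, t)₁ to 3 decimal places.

At (-1, 3/2): F = (5.000, 4.000).
Jacobian J = [[-2·s·t - t^2, -s^2 - 2·s·t + 2·t], [-t^2 + 4·t, -2·s·t + 4·s + 6·t]].
At the point, J = [[0.750, 5.000], [3.750, 8.000]] (det J = -12.750).
Solving J·Δ = −F gives Δ = (1.569, -1.235).
Then the next iterate is (s, t)₁ = (0.569, 0.265).

(0.569, 0.265)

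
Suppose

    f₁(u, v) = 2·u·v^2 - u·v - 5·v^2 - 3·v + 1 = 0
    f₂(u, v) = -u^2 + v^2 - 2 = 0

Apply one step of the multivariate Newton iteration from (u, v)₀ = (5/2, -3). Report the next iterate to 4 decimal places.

At (5/2, -3): F = (17.5000, 0.7500).
Jacobian J = [[2·v^2 - v, 4·u·v - u - 10·v - 3], [-2·u, 2·v]].
At the point, J = [[21.0000, -5.5000], [-5.0000, -6.0000]] (det J = -153.5000).
Solving J·Δ = −F gives Δ = (-0.6572, 0.6726).
Then the next iterate is (u, v)₁ = (1.8428, -2.3274).

(1.8428, -2.3274)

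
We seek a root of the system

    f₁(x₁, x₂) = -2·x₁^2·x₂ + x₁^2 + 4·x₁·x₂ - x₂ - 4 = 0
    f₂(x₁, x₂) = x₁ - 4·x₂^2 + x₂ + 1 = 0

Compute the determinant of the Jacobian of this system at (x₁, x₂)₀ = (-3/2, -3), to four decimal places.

-813.5000

J = [[-4·x₁·x₂ + 2·x₁ + 4·x₂, -2·x₁^2 + 4·x₁ - 1], [1, -8·x₂ + 1]].
At the point, J = [[-33.0000, -11.5000], [1.0000, 25.0000]].
det J = -813.5000.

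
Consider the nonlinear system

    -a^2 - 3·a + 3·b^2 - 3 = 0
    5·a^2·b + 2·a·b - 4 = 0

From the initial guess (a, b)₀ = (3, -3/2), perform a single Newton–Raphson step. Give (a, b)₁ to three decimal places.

(1.371, -1.455)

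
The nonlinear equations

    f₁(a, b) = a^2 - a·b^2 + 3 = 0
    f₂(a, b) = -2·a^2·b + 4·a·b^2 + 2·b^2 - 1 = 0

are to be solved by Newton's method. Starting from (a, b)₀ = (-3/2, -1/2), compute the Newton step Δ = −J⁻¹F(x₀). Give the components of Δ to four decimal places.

At (-3/2, -1/2): F = (5.6250, 0.2500).
Jacobian J = [[2·a - b^2, -2·a·b], [-4·a·b + 4·b^2, -2·a^2 + 8·a·b + 4·b]].
At the point, J = [[-3.2500, -1.5000], [-2.0000, -0.5000]] (det J = -1.3750).
Solving J·Δ = −F gives Δ = (-1.7727, 7.5909).

(-1.7727, 7.5909)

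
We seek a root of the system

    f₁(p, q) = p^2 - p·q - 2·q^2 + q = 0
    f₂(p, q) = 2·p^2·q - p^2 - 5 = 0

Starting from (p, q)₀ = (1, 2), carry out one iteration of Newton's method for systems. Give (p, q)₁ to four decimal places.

At (1, 2): F = (-7.0000, -2.0000).
Jacobian J = [[2·p - q, -p - 4·q + 1], [4·p·q - 2·p, 2·p^2]].
At the point, J = [[0.0000, -8.0000], [6.0000, 2.0000]] (det J = 48.0000).
Solving J·Δ = −F gives Δ = (0.6250, -0.8750).
Then the next iterate is (p, q)₁ = (1.6250, 1.1250).

(1.6250, 1.1250)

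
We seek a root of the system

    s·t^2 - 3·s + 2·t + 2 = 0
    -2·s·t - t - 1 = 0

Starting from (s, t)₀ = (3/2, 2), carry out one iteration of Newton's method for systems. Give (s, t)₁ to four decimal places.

(0.0000, 1.2500)

At (3/2, 2): F = (7.5000, -9.0000).
Jacobian J = [[t^2 - 3, 2·s·t + 2], [-2·t, -2·s - 1]].
At the point, J = [[1.0000, 8.0000], [-4.0000, -4.0000]] (det J = 28.0000).
Solving J·Δ = −F gives Δ = (-1.5000, -0.7500).
Then the next iterate is (s, t)₁ = (0.0000, 1.2500).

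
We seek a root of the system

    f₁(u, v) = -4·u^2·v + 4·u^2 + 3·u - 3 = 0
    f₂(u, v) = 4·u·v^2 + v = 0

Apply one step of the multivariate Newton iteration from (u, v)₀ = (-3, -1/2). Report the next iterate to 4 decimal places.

At (-3, -1/2): F = (42.0000, -3.5000).
Jacobian J = [[-8·u·v + 8·u + 3, -4·u^2], [4·v^2, 8·u·v + 1]].
At the point, J = [[-33.0000, -36.0000], [1.0000, 13.0000]] (det J = -393.0000).
Solving J·Δ = −F gives Δ = (1.0687, 0.1870).
Then the next iterate is (u, v)₁ = (-1.9313, -0.3130).

(-1.9313, -0.3130)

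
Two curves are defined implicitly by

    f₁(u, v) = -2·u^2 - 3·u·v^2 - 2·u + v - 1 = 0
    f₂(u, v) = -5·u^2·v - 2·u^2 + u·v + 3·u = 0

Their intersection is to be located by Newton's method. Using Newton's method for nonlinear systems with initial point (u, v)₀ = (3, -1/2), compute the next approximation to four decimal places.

At (3, -1/2): F = (-27.7500, 12.0000).
Jacobian J = [[-4·u - 3·v^2 - 2, -6·u·v + 1], [-10·u·v - 4·u + v + 3, -5·u^2 + u]].
At the point, J = [[-14.7500, 10.0000], [5.5000, -42.0000]] (det J = 564.5000).
Solving J·Δ = −F gives Δ = (-1.8521, 0.0432).
Then the next iterate is (u, v)₁ = (1.1479, -0.4568).

(1.1479, -0.4568)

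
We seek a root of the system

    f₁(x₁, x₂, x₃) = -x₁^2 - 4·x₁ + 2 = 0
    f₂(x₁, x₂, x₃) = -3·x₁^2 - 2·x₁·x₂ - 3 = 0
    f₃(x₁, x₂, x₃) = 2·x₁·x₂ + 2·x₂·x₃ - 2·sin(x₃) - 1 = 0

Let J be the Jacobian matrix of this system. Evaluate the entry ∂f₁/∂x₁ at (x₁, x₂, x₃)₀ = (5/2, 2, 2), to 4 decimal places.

∂f₁/∂x₁ = -2·x₁ - 4.
At (5/2, 2, 2) this is -9.0000.

-9.0000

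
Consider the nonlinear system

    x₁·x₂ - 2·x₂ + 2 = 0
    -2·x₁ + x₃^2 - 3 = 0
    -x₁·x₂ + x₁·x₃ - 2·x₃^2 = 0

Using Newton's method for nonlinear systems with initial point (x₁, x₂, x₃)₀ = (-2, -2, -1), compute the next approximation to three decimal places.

(-0.500, -0.250, -1.500)

At (-2, -2, -1): F = (10.000, 2.000, -4.000).
Jacobian J = [[x₂, x₁ - 2, 0], [-2, 0, 2·x₃], [-x₂ + x₃, -x₁, x₁ - 4·x₃]].
At the point, J = [[-2.000, -4.000, 0.000], [-2.000, 0.000, -2.000], [1.000, 2.000, 2.000]] (det J = -16.000).
Solving J·Δ = −F gives Δ = (1.500, 1.750, -0.500).
Then the next iterate is (x₁, x₂, x₃)₁ = (-0.500, -0.250, -1.500).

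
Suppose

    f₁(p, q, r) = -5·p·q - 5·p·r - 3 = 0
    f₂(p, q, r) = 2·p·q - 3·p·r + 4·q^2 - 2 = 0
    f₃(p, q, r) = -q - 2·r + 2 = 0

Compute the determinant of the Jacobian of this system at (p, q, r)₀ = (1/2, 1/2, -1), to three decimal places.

-38.750

J = [[-5·q - 5·r, -5·p, -5·p], [2·q - 3·r, 2·p + 8·q, -3·p], [0, -1, -2]].
At the point, J = [[2.500, -2.500, -2.500], [4.000, 5.000, -1.500], [0.000, -1.000, -2.000]].
det J = -38.750.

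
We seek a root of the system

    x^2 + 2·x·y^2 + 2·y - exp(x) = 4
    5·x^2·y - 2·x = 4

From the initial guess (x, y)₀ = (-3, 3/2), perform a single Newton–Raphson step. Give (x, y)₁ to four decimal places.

(-1.9507, 1.0515)

At (-3, 3/2): F = (-5.549787, 69.5000).
Jacobian J = [[2·x + 2·y^2 - exp(x), 4·x·y + 2], [10·x·y - 2, 5·x^2]].
At the point, J = [[-1.549787, -16.0000], [-47.0000, 45.0000]] (det J = -821.740418).
Solving J·Δ = −F gives Δ = (1.0493, -0.4485).
Then the next iterate is (x, y)₁ = (-1.9507, 1.0515).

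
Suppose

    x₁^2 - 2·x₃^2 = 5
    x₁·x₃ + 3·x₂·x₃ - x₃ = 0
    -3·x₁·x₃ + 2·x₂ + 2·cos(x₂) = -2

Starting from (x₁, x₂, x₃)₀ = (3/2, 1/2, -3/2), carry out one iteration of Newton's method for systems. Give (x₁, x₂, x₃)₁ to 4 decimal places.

At (3/2, 1/2, -3/2): F = (-7.2500, -3.0000, 11.505165).
Jacobian J = [[2·x₁, 0, -4·x₃], [x₃, 3·x₃, x₁ + 3·x₂ - 1], [-3·x₃, -2·sin(x₂) + 2, -3·x₁]].
At the point, J = [[3.0000, 0.0000, 6.0000], [-1.5000, -4.5000, 2.0000], [4.5000, 1.041149, -4.5000]] (det J = 166.632766).
Solving J·Δ = −F gives Δ = (-0.9613, 0.4044, 1.6890).
Then the next iterate is (x₁, x₂, x₃)₁ = (0.5387, 0.9044, 0.1890).

(0.5387, 0.9044, 0.1890)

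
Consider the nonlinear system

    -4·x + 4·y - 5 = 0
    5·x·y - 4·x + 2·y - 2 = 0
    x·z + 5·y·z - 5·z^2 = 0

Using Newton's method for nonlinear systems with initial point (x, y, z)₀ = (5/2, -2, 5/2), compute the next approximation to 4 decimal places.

(-82.2500, -81.0000, -35.9423)

At (5/2, -2, 5/2): F = (-23.0000, -41.0000, -50.0000).
Jacobian J = [[-4, 4, 0], [5·y - 4, 5·x + 2, 0], [z, 5·z, x + 5·y - 10·z]].
At the point, J = [[-4.0000, 4.0000, 0.0000], [-14.0000, 14.5000, 0.0000], [2.5000, 12.5000, -32.5000]] (det J = 65.0000).
Solving J·Δ = −F gives Δ = (-84.7500, -79.0000, -38.4423).
Then the next iterate is (x, y, z)₁ = (-82.2500, -81.0000, -35.9423).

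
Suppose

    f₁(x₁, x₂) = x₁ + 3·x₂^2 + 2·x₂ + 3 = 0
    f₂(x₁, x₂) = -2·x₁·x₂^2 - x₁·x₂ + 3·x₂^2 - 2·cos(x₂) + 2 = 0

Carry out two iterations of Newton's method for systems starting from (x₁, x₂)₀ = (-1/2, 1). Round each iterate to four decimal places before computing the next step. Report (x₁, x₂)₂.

At (-1/2, 1): F = (7.5000, 5.419395).
Jacobian J = [[1, 6·x₂ + 2], [-2·x₂^2 - x₂, -4·x₁·x₂ - x₁ + 6·x₂ + 2·sin(x₂)]].
At the point, J = [[1.0000, 8.0000], [-3.0000, 10.182942]] (det J = 34.182942).
Solving J·Δ = −F gives Δ = (-0.9659, -0.8168).
Then the next iterate is (x₁, x₂)₁ = (-1.4659, 0.1832).
Round to (-1.4659, 0.1832) and repeat: F = (2.001187, 0.501106), J = [[1.0000, 3.0992], [-0.250324, 4.003665]].
Δ = (-1.3514, -0.2097), so (x₁, x₂)₂ = (-2.8173, -0.0265).

(-2.8173, -0.0265)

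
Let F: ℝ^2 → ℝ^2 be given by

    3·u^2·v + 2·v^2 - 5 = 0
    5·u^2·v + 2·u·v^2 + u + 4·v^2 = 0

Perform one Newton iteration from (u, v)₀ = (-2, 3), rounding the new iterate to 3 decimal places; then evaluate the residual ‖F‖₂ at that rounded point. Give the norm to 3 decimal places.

At (-2, 3): F = (49.000, 58.000).
Jacobian J = [[6·u·v, 3·u^2 + 4·v], [10·u·v + 2·v^2 + 1, 5·u^2 + 4·u·v + 8·v]].
At the point, J = [[-36.000, 24.000], [-41.000, 20.000]] (det J = 264.000).
Solving J·Δ = −F gives Δ = (1.561, 0.299).
Then the next iterate is (u, v)₁ = (-0.439, 3.299).
Re-evaluating at (-0.439, 3.299): F = (18.67416, 36.71791), so ‖F‖₂ = 41.194.

41.194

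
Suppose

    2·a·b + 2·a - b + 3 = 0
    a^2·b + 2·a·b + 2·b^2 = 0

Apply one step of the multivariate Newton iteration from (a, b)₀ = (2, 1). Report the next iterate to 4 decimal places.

(-1.0000, 1.6667)

At (2, 1): F = (10.0000, 10.0000).
Jacobian J = [[2·b + 2, 2·a - 1], [2·a·b + 2·b, a^2 + 2·a + 4·b]].
At the point, J = [[4.0000, 3.0000], [6.0000, 12.0000]] (det J = 30.0000).
Solving J·Δ = −F gives Δ = (-3.0000, 0.6667).
Then the next iterate is (a, b)₁ = (-1.0000, 1.6667).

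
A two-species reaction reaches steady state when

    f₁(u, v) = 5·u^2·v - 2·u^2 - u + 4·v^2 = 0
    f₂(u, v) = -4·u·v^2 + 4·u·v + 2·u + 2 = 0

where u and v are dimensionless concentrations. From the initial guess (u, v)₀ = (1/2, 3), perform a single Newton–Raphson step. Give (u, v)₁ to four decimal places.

At (1/2, 3): F = (38.7500, -9.0000).
Jacobian J = [[10·u·v - 4·u - 1, 5·u^2 + 8·v], [-4·v^2 + 4·v + 2, -8·u·v + 4·u]].
At the point, J = [[12.0000, 25.2500], [-22.0000, -10.0000]] (det J = 435.5000).
Solving J·Δ = −F gives Δ = (0.3680, -1.7095).
Then the next iterate is (u, v)₁ = (0.8680, 1.2905).

(0.8680, 1.2905)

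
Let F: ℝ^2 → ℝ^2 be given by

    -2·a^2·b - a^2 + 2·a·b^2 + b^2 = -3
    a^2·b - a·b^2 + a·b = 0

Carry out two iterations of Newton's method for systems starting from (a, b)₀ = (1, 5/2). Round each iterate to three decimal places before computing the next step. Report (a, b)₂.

At (1, 5/2): F = (15.750, -1.250).
Jacobian J = [[-4·a·b - 2·a + 2·b^2, -2·a^2 + 4·a·b + 2·b], [2·a·b - b^2 + b, a^2 - 2·a·b + a]].
At the point, J = [[0.500, 13.000], [1.250, -3.000]] (det J = -17.750).
Solving J·Δ = −F gives Δ = (-1.746, -1.144).
Then the next iterate is (a, b)₁ = (-0.746, 1.356).
Round to (-0.746, 1.356) and repeat: F = (0.02955, 1.11476), J = [[9.21578, -2.44734], [-2.50589, 1.83367]].
Δ = (-0.258, -0.961), so (a, b)₂ = (-1.004, 0.395).

(-1.004, 0.395)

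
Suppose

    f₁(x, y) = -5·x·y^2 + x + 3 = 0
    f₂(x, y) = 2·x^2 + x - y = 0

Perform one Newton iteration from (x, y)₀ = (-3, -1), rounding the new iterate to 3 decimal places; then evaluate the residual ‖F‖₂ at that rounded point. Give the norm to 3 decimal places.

At (-3, -1): F = (15.000, 16.000).
Jacobian J = [[-5·y^2 + 1, -10·x·y], [4·x + 1, -1]].
At the point, J = [[-4.000, -30.000], [-11.000, -1.000]] (det J = -326.000).
Solving J·Δ = −F gives Δ = (1.426, 0.310).
Then the next iterate is (x, y)₁ = (-1.574, -0.690).
Re-evaluating at (-1.574, -0.690): F = (5.17291, 4.07095), so ‖F‖₂ = 6.583.

6.583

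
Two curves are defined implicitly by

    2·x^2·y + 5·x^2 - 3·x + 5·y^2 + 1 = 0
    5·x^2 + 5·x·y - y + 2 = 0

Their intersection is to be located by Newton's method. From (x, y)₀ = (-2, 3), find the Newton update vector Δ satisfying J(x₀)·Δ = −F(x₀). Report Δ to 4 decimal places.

At (-2, 3): F = (96.0000, -11.0000).
Jacobian J = [[4·x·y + 10·x - 3, 2·x^2 + 10·y], [10·x + 5·y, 5·x - 1]].
At the point, J = [[-47.0000, 38.0000], [-5.0000, -11.0000]] (det J = 707.0000).
Solving J·Δ = −F gives Δ = (0.9024, -1.4102).

(0.9024, -1.4102)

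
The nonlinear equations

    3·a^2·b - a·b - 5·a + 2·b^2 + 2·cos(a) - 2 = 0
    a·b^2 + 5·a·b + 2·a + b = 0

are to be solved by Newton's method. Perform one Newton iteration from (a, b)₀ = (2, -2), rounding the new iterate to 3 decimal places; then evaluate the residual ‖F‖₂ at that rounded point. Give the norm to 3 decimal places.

8.493

At (2, -2): F = (-24.83229, -10.000).
Jacobian J = [[6·a·b - b - 2·sin(a) - 5, 3·a^2 - a + 4·b], [b^2 + 5·b + 2, 2·a·b + 5·a + 1]].
At the point, J = [[-28.81859, 2.000], [-4.000, 3.000]] (det J = -78.45578).
Solving J·Δ = −F gives Δ = (-0.695, 2.407).
Then the next iterate is (a, b)₁ = (1.305, 0.407).
Re-evaluating at (1.305, 0.407): F = (-6.12009, 5.88885), so ‖F‖₂ = 8.493.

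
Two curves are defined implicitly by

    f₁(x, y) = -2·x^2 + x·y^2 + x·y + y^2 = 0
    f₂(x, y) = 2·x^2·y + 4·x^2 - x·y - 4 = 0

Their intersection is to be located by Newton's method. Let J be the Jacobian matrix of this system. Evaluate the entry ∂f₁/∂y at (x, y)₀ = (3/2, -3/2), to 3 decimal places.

∂f₁/∂y = 2·x·y + x + 2·y.
At (3/2, -3/2) this is -6.000.

-6.000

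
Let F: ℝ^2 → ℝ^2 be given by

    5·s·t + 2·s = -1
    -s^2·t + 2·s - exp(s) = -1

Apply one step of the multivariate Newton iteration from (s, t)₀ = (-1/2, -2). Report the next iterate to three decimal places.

(2.635, -10.032)

At (-1/2, -2): F = (5.000, -0.10653).
Jacobian J = [[5·t + 2, 5·s], [-2·s·t - exp(s) + 2, -s^2]].
At the point, J = [[-8.000, -2.500], [-0.60653, -0.250]] (det J = 0.48367).
Solving J·Δ = −F gives Δ = (3.135, -8.032).
Then the next iterate is (s, t)₁ = (2.635, -10.032).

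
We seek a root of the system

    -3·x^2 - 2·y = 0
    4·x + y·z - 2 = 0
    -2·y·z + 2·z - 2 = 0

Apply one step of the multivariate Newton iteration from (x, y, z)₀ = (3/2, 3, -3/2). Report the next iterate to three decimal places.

(5.150, -19.800, -17.600)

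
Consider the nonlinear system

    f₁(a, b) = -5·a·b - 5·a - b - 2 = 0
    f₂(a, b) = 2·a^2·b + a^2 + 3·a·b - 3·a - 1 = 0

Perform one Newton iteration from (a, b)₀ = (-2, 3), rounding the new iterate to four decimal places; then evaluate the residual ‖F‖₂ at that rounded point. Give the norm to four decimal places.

At (-2, 3): F = (35.0000, 15.0000).
Jacobian J = [[-5·b - 5, -5·a - 1], [4·a·b + 2·a + 3·b - 3, 2·a^2 + 3·a]].
At the point, J = [[-20.0000, 9.0000], [-22.0000, 2.0000]] (det J = 158.0000).
Solving J·Δ = −F gives Δ = (0.4114, -2.9747).
Then the next iterate is (a, b)₁ = (-1.5886, 0.0253).
Re-evaluating at (-1.5886, 0.0253): F = (6.118658, 6.296572), so ‖F‖₂ = 8.7798.

8.7798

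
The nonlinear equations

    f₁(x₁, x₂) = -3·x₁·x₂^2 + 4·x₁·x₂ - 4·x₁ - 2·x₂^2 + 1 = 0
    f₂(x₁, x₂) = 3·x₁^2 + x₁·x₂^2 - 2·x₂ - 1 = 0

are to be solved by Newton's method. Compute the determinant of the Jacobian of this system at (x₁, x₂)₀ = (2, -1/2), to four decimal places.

-169.0000

J = [[-3·x₂^2 + 4·x₂ - 4, -6·x₁·x₂ + 4·x₁ - 4·x₂], [6·x₁ + x₂^2, 2·x₁·x₂ - 2]].
At the point, J = [[-6.7500, 16.0000], [12.2500, -4.0000]].
det J = -169.0000.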